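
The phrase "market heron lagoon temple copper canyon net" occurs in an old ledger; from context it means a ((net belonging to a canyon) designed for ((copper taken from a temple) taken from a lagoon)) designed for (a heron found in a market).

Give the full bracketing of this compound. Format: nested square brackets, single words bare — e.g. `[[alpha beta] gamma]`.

Whole compound: head "net" (specifically "lagoon temple copper canyon net"), modifier "market heron".
Within "market heron", the head is "heron" and the modifier is "market".
Within "lagoon temple copper canyon net", the head is "net" (specifically "canyon net") and the modifier is "lagoon temple copper".
Within "lagoon temple copper", the head is "copper" (specifically "temple copper") and the modifier is "lagoon".
Within "temple copper", the head is "copper" and the modifier is "temple".
Within "canyon net", the head is "net" and the modifier is "canyon".
Putting it together: [[market heron] [[lagoon [temple copper]] [canyon net]]].

[[market heron] [[lagoon [temple copper]] [canyon net]]]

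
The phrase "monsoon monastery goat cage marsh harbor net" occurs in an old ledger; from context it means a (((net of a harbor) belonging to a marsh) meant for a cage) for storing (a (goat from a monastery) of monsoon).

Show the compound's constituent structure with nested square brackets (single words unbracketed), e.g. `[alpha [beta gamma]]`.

At the top level: head "net" (specifically "cage marsh harbor net"); modifier "monsoon monastery goat".
Inside "monsoon monastery goat": head "goat" (specifically "monastery goat"), modifier "monsoon".
Inside "monastery goat": head "goat", modifier "monastery".
Inside "cage marsh harbor net": head "net" (specifically "marsh harbor net"), modifier "cage".
Inside "marsh harbor net": head "net" (specifically "harbor net"), modifier "marsh".
Inside "harbor net": head "net", modifier "harbor".
So the structure is [[monsoon [monastery goat]] [cage [marsh [harbor net]]]].

[[monsoon [monastery goat]] [cage [marsh [harbor net]]]]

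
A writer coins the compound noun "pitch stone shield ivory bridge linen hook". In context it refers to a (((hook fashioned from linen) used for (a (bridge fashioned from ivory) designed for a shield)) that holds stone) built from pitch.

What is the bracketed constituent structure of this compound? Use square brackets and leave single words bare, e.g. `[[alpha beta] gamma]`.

[pitch [stone [[shield [ivory bridge]] [linen hook]]]]

At the top level: head "hook" (specifically "stone shield ivory bridge linen hook"); modifier "pitch".
"stone shield ivory bridge linen hook" → head "hook" (specifically "shield ivory bridge linen hook"), modifier "stone".
"shield ivory bridge linen hook" → head "hook" (specifically "linen hook"), modifier "shield ivory bridge".
"shield ivory bridge" → head "bridge" (specifically "ivory bridge"), modifier "shield".
"ivory bridge" → head "bridge", modifier "ivory".
"linen hook" → head "hook", modifier "linen".
So the structure is [pitch [stone [[shield [ivory bridge]] [linen hook]]]].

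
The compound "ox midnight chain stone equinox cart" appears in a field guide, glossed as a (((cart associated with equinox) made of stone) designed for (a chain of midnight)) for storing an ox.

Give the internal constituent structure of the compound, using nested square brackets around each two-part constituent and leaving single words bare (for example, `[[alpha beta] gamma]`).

[ox [[midnight chain] [stone [equinox cart]]]]

Overall it is a kind of cart (specifically "midnight chain stone equinox cart"); the modifier is "ox".
Within "midnight chain stone equinox cart", the head is "cart" (specifically "stone equinox cart") and the modifier is "midnight chain".
Within "midnight chain", the head is "chain" and the modifier is "midnight".
Within "stone equinox cart", the head is "cart" (specifically "equinox cart") and the modifier is "stone".
Within "equinox cart", the head is "cart" and the modifier is "equinox".
So the structure is [ox [[midnight chain] [stone [equinox cart]]]].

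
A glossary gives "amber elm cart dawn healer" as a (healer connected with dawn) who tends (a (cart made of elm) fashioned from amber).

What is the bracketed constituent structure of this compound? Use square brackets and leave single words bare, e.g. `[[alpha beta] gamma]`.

The outermost head in the paraphrase is "healer" (specifically "dawn healer"), modified by "amber elm cart".
"amber elm cart" → head "cart" (specifically "elm cart"), modifier "amber".
"elm cart" → head "cart", modifier "elm".
"dawn healer" → head "healer", modifier "dawn".
So the structure is [[amber [elm cart]] [dawn healer]].

[[amber [elm cart]] [dawn healer]]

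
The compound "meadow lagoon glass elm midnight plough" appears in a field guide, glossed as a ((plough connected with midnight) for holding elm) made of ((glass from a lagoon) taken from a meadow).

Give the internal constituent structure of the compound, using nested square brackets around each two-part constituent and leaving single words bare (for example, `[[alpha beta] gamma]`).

Overall it is a kind of plough (specifically "elm midnight plough"); the modifier is "meadow lagoon glass".
"meadow lagoon glass" → head "glass" (specifically "lagoon glass"), modifier "meadow".
"lagoon glass" → head "glass", modifier "lagoon".
"elm midnight plough" → head "plough" (specifically "midnight plough"), modifier "elm".
"midnight plough" → head "plough", modifier "midnight".
So the structure is [[meadow [lagoon glass]] [elm [midnight plough]]].

[[meadow [lagoon glass]] [elm [midnight plough]]]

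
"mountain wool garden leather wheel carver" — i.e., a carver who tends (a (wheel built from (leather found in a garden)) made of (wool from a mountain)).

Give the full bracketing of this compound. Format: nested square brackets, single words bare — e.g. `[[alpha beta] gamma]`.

Overall it is a kind of carver; the modifier is "mountain wool garden leather wheel".
Within "mountain wool garden leather wheel", the head is "wheel" (specifically "garden leather wheel") and the modifier is "mountain wool".
Within "mountain wool", the head is "wool" and the modifier is "mountain".
Within "garden leather wheel", the head is "wheel" and the modifier is "garden leather".
Within "garden leather", the head is "leather" and the modifier is "garden".
So the structure is [[[mountain wool] [[garden leather] wheel]] carver].

[[[mountain wool] [[garden leather] wheel]] carver]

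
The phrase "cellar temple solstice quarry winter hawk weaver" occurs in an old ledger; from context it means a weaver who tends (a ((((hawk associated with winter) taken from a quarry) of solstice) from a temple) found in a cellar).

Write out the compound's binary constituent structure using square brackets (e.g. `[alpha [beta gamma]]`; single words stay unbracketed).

The outermost head in the paraphrase is "weaver", modified by "cellar temple solstice quarry winter hawk".
Inside "cellar temple solstice quarry winter hawk": head "hawk" (specifically "temple solstice quarry winter hawk"), modifier "cellar".
Inside "temple solstice quarry winter hawk": head "hawk" (specifically "solstice quarry winter hawk"), modifier "temple".
Inside "solstice quarry winter hawk": head "hawk" (specifically "quarry winter hawk"), modifier "solstice".
Inside "quarry winter hawk": head "hawk" (specifically "winter hawk"), modifier "quarry".
Inside "winter hawk": head "hawk", modifier "winter".
Assembled: [[cellar [temple [solstice [quarry [winter hawk]]]]] weaver].

[[cellar [temple [solstice [quarry [winter hawk]]]]] weaver]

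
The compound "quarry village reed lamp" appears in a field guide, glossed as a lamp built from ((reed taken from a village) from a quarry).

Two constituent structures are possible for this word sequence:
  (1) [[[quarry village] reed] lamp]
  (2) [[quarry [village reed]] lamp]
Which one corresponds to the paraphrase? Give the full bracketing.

The paraphrase's head is the "lamp" part ("lamp"); its modifier is "quarry village reed".
That top-level split, carried through the inner groups, gives [[quarry [village reed]] lamp].

[[quarry [village reed]] lamp]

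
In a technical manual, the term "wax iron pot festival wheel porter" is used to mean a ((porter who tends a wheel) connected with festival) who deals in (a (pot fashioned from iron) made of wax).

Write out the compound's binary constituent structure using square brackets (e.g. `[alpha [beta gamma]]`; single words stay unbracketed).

At the top level: head "porter" (specifically "festival wheel porter"); modifier "wax iron pot".
Within "wax iron pot", the head is "pot" (specifically "iron pot") and the modifier is "wax".
Within "iron pot", the head is "pot" and the modifier is "iron".
Within "festival wheel porter", the head is "porter" (specifically "wheel porter") and the modifier is "festival".
Within "wheel porter", the head is "porter" and the modifier is "wheel".
Putting it together: [[wax [iron pot]] [festival [wheel porter]]].

[[wax [iron pot]] [festival [wheel porter]]]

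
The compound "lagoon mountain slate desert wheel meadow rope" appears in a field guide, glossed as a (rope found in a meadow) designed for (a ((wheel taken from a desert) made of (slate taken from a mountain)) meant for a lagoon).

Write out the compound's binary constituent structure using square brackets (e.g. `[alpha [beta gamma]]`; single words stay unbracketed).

Overall it is a kind of rope (specifically "meadow rope"); the modifier is "lagoon mountain slate desert wheel".
Inside "lagoon mountain slate desert wheel": head "wheel" (specifically "mountain slate desert wheel"), modifier "lagoon".
Inside "mountain slate desert wheel": head "wheel" (specifically "desert wheel"), modifier "mountain slate".
Inside "mountain slate": head "slate", modifier "mountain".
Inside "desert wheel": head "wheel", modifier "desert".
Inside "meadow rope": head "rope", modifier "meadow".
Assembled: [[lagoon [[mountain slate] [desert wheel]]] [meadow rope]].

[[lagoon [[mountain slate] [desert wheel]]] [meadow rope]]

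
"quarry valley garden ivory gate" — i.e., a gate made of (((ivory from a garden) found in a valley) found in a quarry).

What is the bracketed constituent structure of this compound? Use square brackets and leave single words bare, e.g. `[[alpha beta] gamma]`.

[[quarry [valley [garden ivory]]] gate]

At the top level: head "gate"; modifier "quarry valley garden ivory".
"quarry valley garden ivory" → head "ivory" (specifically "valley garden ivory"), modifier "quarry".
"valley garden ivory" → head "ivory" (specifically "garden ivory"), modifier "valley".
"garden ivory" → head "ivory", modifier "garden".
Putting it together: [[quarry [valley [garden ivory]]] gate].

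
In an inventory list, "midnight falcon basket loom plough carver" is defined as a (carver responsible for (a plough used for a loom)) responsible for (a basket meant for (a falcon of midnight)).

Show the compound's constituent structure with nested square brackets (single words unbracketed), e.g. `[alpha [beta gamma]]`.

Whole compound: head "carver" (specifically "loom plough carver"), modifier "midnight falcon basket".
"midnight falcon basket" → head "basket", modifier "midnight falcon".
"midnight falcon" → head "falcon", modifier "midnight".
"loom plough carver" → head "carver", modifier "loom plough".
"loom plough" → head "plough", modifier "loom".
So the structure is [[[midnight falcon] basket] [[loom plough] carver]].

[[[midnight falcon] basket] [[loom plough] carver]]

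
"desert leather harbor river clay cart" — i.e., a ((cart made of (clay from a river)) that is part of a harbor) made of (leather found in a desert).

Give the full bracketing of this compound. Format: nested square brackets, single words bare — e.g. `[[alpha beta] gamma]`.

Whole compound: head "cart" (specifically "harbor river clay cart"), modifier "desert leather".
Inside "desert leather": head "leather", modifier "desert".
Inside "harbor river clay cart": head "cart" (specifically "river clay cart"), modifier "harbor".
Inside "river clay cart": head "cart", modifier "river clay".
Inside "river clay": head "clay", modifier "river".
Assembled: [[desert leather] [harbor [[river clay] cart]]].

[[desert leather] [harbor [[river clay] cart]]]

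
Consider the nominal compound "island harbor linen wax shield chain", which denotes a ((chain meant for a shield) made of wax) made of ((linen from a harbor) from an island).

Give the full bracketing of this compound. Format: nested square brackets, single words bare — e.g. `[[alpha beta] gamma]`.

At the top level: head "chain" (specifically "wax shield chain"); modifier "island harbor linen".
"island harbor linen" → head "linen" (specifically "harbor linen"), modifier "island".
"harbor linen" → head "linen", modifier "harbor".
"wax shield chain" → head "chain" (specifically "shield chain"), modifier "wax".
"shield chain" → head "chain", modifier "shield".
Putting it together: [[island [harbor linen]] [wax [shield chain]]].

[[island [harbor linen]] [wax [shield chain]]]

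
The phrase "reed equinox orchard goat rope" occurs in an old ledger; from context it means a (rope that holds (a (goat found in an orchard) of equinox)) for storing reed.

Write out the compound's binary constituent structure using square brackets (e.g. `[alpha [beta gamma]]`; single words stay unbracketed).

[reed [[equinox [orchard goat]] rope]]

At the top level: head "rope" (specifically "equinox orchard goat rope"); modifier "reed".
Inside "equinox orchard goat rope": head "rope", modifier "equinox orchard goat".
Inside "equinox orchard goat": head "goat" (specifically "orchard goat"), modifier "equinox".
Inside "orchard goat": head "goat", modifier "orchard".
Putting it together: [reed [[equinox [orchard goat]] rope]].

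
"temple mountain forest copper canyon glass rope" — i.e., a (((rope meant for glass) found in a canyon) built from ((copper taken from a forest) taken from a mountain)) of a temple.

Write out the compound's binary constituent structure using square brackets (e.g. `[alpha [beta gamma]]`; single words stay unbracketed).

[temple [[mountain [forest copper]] [canyon [glass rope]]]]

Overall it is a kind of rope (specifically "mountain forest copper canyon glass rope"); the modifier is "temple".
Inside "mountain forest copper canyon glass rope": head "rope" (specifically "canyon glass rope"), modifier "mountain forest copper".
Inside "mountain forest copper": head "copper" (specifically "forest copper"), modifier "mountain".
Inside "forest copper": head "copper", modifier "forest".
Inside "canyon glass rope": head "rope" (specifically "glass rope"), modifier "canyon".
Inside "glass rope": head "rope", modifier "glass".
Putting it together: [temple [[mountain [forest copper]] [canyon [glass rope]]]].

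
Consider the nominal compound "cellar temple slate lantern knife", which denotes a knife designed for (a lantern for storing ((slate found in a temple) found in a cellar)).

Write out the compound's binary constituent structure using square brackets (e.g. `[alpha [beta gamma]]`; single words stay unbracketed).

At the top level: head "knife"; modifier "cellar temple slate lantern".
"cellar temple slate lantern" → head "lantern", modifier "cellar temple slate".
"cellar temple slate" → head "slate" (specifically "temple slate"), modifier "cellar".
"temple slate" → head "slate", modifier "temple".
Putting it together: [[[cellar [temple slate]] lantern] knife].

[[[cellar [temple slate]] lantern] knife]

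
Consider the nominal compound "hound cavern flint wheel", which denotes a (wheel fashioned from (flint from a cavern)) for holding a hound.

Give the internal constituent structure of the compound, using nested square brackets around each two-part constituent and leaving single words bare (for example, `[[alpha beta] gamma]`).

Whole compound: head "wheel" (specifically "cavern flint wheel"), modifier "hound".
Within "cavern flint wheel", the head is "wheel" and the modifier is "cavern flint".
Within "cavern flint", the head is "flint" and the modifier is "cavern".
Putting it together: [hound [[cavern flint] wheel]].

[hound [[cavern flint] wheel]]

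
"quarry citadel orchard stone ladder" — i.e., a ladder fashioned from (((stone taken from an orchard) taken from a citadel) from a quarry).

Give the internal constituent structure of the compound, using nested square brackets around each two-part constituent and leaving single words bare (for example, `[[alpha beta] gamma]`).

[[quarry [citadel [orchard stone]]] ladder]

Whole compound: head "ladder", modifier "quarry citadel orchard stone".
"quarry citadel orchard stone" → head "stone" (specifically "citadel orchard stone"), modifier "quarry".
"citadel orchard stone" → head "stone" (specifically "orchard stone"), modifier "citadel".
"orchard stone" → head "stone", modifier "orchard".
Putting it together: [[quarry [citadel [orchard stone]]] ladder].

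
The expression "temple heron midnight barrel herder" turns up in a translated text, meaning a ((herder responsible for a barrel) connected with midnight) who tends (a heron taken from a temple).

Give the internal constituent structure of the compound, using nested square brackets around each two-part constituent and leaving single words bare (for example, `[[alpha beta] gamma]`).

[[temple heron] [midnight [barrel herder]]]

Overall it is a kind of herder (specifically "midnight barrel herder"); the modifier is "temple heron".
Inside "temple heron": head "heron", modifier "temple".
Inside "midnight barrel herder": head "herder" (specifically "barrel herder"), modifier "midnight".
Inside "barrel herder": head "herder", modifier "barrel".
So the structure is [[temple heron] [midnight [barrel herder]]].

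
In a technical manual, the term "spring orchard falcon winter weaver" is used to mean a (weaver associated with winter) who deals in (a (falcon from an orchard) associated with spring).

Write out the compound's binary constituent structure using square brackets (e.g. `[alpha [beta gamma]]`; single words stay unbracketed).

Whole compound: head "weaver" (specifically "winter weaver"), modifier "spring orchard falcon".
Within "spring orchard falcon", the head is "falcon" (specifically "orchard falcon") and the modifier is "spring".
Within "orchard falcon", the head is "falcon" and the modifier is "orchard".
Within "winter weaver", the head is "weaver" and the modifier is "winter".
So the structure is [[spring [orchard falcon]] [winter weaver]].

[[spring [orchard falcon]] [winter weaver]]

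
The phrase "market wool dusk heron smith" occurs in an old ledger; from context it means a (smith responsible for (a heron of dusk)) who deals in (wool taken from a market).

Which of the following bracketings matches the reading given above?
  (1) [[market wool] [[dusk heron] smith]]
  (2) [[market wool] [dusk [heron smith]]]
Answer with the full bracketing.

The paraphrase's head is the "smith" part ("dusk heron smith"); its modifier is "market wool".
That top-level split, carried through the inner groups, gives [[market wool] [[dusk heron] smith]].

[[market wool] [[dusk heron] smith]]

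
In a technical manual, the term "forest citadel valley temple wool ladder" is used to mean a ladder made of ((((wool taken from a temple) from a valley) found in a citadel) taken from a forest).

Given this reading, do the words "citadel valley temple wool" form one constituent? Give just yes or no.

yes

The paraphrase groups the words so that "citadel valley temple wool" is one unit: it corresponds to a single parenthesized sub-phrase.
The full structure is [[forest [citadel [valley [temple wool]]]] ladder], in which [citadel valley temple wool] is a constituent.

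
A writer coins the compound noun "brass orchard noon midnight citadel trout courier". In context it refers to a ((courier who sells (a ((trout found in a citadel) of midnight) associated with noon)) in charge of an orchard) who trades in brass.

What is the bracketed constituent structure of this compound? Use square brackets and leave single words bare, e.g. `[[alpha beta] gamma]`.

[brass [orchard [[noon [midnight [citadel trout]]] courier]]]

At the top level: head "courier" (specifically "orchard noon midnight citadel trout courier"); modifier "brass".
Inside "orchard noon midnight citadel trout courier": head "courier" (specifically "noon midnight citadel trout courier"), modifier "orchard".
Inside "noon midnight citadel trout courier": head "courier", modifier "noon midnight citadel trout".
Inside "noon midnight citadel trout": head "trout" (specifically "midnight citadel trout"), modifier "noon".
Inside "midnight citadel trout": head "trout" (specifically "citadel trout"), modifier "midnight".
Inside "citadel trout": head "trout", modifier "citadel".
Putting it together: [brass [orchard [[noon [midnight [citadel trout]]] courier]]].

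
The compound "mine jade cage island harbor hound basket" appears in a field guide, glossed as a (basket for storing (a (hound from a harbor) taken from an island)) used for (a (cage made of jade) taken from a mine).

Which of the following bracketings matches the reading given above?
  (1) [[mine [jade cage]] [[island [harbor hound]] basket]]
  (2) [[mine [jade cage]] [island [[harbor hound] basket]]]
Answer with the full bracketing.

The paraphrase's head is the "basket" part ("island harbor hound basket"); its modifier is "mine jade cage".
That top-level split, carried through the inner groups, gives [[mine [jade cage]] [[island [harbor hound]] basket]].

[[mine [jade cage]] [[island [harbor hound]] basket]]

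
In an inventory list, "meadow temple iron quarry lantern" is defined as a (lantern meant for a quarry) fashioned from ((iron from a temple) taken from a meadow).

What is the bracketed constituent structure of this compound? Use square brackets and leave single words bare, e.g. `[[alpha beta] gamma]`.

[[meadow [temple iron]] [quarry lantern]]

At the top level: head "lantern" (specifically "quarry lantern"); modifier "meadow temple iron".
Within "meadow temple iron", the head is "iron" (specifically "temple iron") and the modifier is "meadow".
Within "temple iron", the head is "iron" and the modifier is "temple".
Within "quarry lantern", the head is "lantern" and the modifier is "quarry".
Putting it together: [[meadow [temple iron]] [quarry lantern]].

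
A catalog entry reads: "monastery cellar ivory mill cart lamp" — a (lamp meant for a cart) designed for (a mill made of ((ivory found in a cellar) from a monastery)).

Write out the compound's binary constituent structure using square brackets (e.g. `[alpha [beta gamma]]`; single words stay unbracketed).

At the top level: head "lamp" (specifically "cart lamp"); modifier "monastery cellar ivory mill".
Within "monastery cellar ivory mill", the head is "mill" and the modifier is "monastery cellar ivory".
Within "monastery cellar ivory", the head is "ivory" (specifically "cellar ivory") and the modifier is "monastery".
Within "cellar ivory", the head is "ivory" and the modifier is "cellar".
Within "cart lamp", the head is "lamp" and the modifier is "cart".
Assembled: [[[monastery [cellar ivory]] mill] [cart lamp]].

[[[monastery [cellar ivory]] mill] [cart lamp]]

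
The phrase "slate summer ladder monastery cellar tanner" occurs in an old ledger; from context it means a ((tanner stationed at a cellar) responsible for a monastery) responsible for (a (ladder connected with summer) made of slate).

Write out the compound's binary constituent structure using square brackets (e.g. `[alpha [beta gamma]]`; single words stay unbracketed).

Overall it is a kind of tanner (specifically "monastery cellar tanner"); the modifier is "slate summer ladder".
Inside "slate summer ladder": head "ladder" (specifically "summer ladder"), modifier "slate".
Inside "summer ladder": head "ladder", modifier "summer".
Inside "monastery cellar tanner": head "tanner" (specifically "cellar tanner"), modifier "monastery".
Inside "cellar tanner": head "tanner", modifier "cellar".
Putting it together: [[slate [summer ladder]] [monastery [cellar tanner]]].

[[slate [summer ladder]] [monastery [cellar tanner]]]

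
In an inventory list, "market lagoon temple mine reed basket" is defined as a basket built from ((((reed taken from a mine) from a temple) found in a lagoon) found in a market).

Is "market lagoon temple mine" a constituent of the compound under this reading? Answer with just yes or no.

The top-level split is [market lagoon temple mine reed] [basket]; the full structure is [[market [lagoon [temple [mine reed]]]] basket].
"market lagoon temple mine" straddles a constituent boundary, so it is not a single unit.

no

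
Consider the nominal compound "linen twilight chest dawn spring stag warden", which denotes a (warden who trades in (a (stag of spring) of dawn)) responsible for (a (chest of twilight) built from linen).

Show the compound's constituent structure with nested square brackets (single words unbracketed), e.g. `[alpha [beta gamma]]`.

Whole compound: head "warden" (specifically "dawn spring stag warden"), modifier "linen twilight chest".
Within "linen twilight chest", the head is "chest" (specifically "twilight chest") and the modifier is "linen".
Within "twilight chest", the head is "chest" and the modifier is "twilight".
Within "dawn spring stag warden", the head is "warden" and the modifier is "dawn spring stag".
Within "dawn spring stag", the head is "stag" (specifically "spring stag") and the modifier is "dawn".
Within "spring stag", the head is "stag" and the modifier is "spring".
So the structure is [[linen [twilight chest]] [[dawn [spring stag]] warden]].

[[linen [twilight chest]] [[dawn [spring stag]] warden]]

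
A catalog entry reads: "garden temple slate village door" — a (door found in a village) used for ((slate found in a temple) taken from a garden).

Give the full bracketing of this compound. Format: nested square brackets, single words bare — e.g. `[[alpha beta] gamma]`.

[[garden [temple slate]] [village door]]

Overall it is a kind of door (specifically "village door"); the modifier is "garden temple slate".
"garden temple slate" → head "slate" (specifically "temple slate"), modifier "garden".
"temple slate" → head "slate", modifier "temple".
"village door" → head "door", modifier "village".
So the structure is [[garden [temple slate]] [village door]].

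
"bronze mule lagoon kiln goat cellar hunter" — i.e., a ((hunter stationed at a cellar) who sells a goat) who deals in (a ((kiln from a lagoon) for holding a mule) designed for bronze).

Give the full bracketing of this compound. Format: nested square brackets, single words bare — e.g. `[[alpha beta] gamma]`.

[[bronze [mule [lagoon kiln]]] [goat [cellar hunter]]]

At the top level: head "hunter" (specifically "goat cellar hunter"); modifier "bronze mule lagoon kiln".
Inside "bronze mule lagoon kiln": head "kiln" (specifically "mule lagoon kiln"), modifier "bronze".
Inside "mule lagoon kiln": head "kiln" (specifically "lagoon kiln"), modifier "mule".
Inside "lagoon kiln": head "kiln", modifier "lagoon".
Inside "goat cellar hunter": head "hunter" (specifically "cellar hunter"), modifier "goat".
Inside "cellar hunter": head "hunter", modifier "cellar".
Putting it together: [[bronze [mule [lagoon kiln]]] [goat [cellar hunter]]].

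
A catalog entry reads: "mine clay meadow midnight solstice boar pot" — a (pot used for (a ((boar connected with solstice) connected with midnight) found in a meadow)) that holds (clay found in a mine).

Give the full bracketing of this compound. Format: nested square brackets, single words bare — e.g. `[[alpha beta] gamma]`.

Overall it is a kind of pot (specifically "meadow midnight solstice boar pot"); the modifier is "mine clay".
Inside "mine clay": head "clay", modifier "mine".
Inside "meadow midnight solstice boar pot": head "pot", modifier "meadow midnight solstice boar".
Inside "meadow midnight solstice boar": head "boar" (specifically "midnight solstice boar"), modifier "meadow".
Inside "midnight solstice boar": head "boar" (specifically "solstice boar"), modifier "midnight".
Inside "solstice boar": head "boar", modifier "solstice".
Putting it together: [[mine clay] [[meadow [midnight [solstice boar]]] pot]].

[[mine clay] [[meadow [midnight [solstice boar]]] pot]]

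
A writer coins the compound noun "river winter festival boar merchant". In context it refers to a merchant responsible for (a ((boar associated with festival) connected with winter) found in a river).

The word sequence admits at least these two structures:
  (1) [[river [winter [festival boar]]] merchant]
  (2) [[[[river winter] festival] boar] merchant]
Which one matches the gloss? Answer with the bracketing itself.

[[river [winter [festival boar]]] merchant]

The paraphrase's head is the "merchant" part ("merchant"); its modifier is "river winter festival boar".
That top-level split, carried through the inner groups, gives [[river [winter [festival boar]]] merchant].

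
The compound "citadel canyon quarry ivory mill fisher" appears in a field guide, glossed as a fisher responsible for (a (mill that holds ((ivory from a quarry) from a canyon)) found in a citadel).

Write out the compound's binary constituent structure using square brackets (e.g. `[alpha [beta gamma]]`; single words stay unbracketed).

[[citadel [[canyon [quarry ivory]] mill]] fisher]

Whole compound: head "fisher", modifier "citadel canyon quarry ivory mill".
Within "citadel canyon quarry ivory mill", the head is "mill" (specifically "canyon quarry ivory mill") and the modifier is "citadel".
Within "canyon quarry ivory mill", the head is "mill" and the modifier is "canyon quarry ivory".
Within "canyon quarry ivory", the head is "ivory" (specifically "quarry ivory") and the modifier is "canyon".
Within "quarry ivory", the head is "ivory" and the modifier is "quarry".
So the structure is [[citadel [[canyon [quarry ivory]] mill]] fisher].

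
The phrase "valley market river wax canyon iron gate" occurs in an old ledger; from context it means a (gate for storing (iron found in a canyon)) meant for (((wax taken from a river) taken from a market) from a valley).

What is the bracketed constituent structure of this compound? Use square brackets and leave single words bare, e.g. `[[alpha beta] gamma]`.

[[valley [market [river wax]]] [[canyon iron] gate]]

The outermost head in the paraphrase is "gate" (specifically "canyon iron gate"), modified by "valley market river wax".
Inside "valley market river wax": head "wax" (specifically "market river wax"), modifier "valley".
Inside "market river wax": head "wax" (specifically "river wax"), modifier "market".
Inside "river wax": head "wax", modifier "river".
Inside "canyon iron gate": head "gate", modifier "canyon iron".
Inside "canyon iron": head "iron", modifier "canyon".
Assembled: [[valley [market [river wax]]] [[canyon iron] gate]].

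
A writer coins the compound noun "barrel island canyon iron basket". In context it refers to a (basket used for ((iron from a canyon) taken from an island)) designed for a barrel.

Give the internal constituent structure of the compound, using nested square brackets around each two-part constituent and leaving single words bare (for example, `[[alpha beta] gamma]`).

[barrel [[island [canyon iron]] basket]]

The outermost head in the paraphrase is "basket" (specifically "island canyon iron basket"), modified by "barrel".
"island canyon iron basket" → head "basket", modifier "island canyon iron".
"island canyon iron" → head "iron" (specifically "canyon iron"), modifier "island".
"canyon iron" → head "iron", modifier "canyon".
So the structure is [barrel [[island [canyon iron]] basket]].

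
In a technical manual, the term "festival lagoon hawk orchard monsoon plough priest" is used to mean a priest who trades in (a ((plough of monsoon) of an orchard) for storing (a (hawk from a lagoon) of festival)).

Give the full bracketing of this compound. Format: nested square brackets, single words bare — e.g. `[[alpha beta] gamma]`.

[[[festival [lagoon hawk]] [orchard [monsoon plough]]] priest]

The outermost head in the paraphrase is "priest", modified by "festival lagoon hawk orchard monsoon plough".
Inside "festival lagoon hawk orchard monsoon plough": head "plough" (specifically "orchard monsoon plough"), modifier "festival lagoon hawk".
Inside "festival lagoon hawk": head "hawk" (specifically "lagoon hawk"), modifier "festival".
Inside "lagoon hawk": head "hawk", modifier "lagoon".
Inside "orchard monsoon plough": head "plough" (specifically "monsoon plough"), modifier "orchard".
Inside "monsoon plough": head "plough", modifier "monsoon".
Putting it together: [[[festival [lagoon hawk]] [orchard [monsoon plough]]] priest].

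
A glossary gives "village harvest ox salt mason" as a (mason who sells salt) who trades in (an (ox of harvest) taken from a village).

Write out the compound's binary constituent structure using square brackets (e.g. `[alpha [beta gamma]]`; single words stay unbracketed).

[[village [harvest ox]] [salt mason]]

At the top level: head "mason" (specifically "salt mason"); modifier "village harvest ox".
Within "village harvest ox", the head is "ox" (specifically "harvest ox") and the modifier is "village".
Within "harvest ox", the head is "ox" and the modifier is "harvest".
Within "salt mason", the head is "mason" and the modifier is "salt".
Putting it together: [[village [harvest ox]] [salt mason]].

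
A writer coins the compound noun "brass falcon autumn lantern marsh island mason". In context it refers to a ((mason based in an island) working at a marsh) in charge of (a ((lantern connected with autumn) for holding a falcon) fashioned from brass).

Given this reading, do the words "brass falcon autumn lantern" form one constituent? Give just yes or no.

yes

The paraphrase groups the words so that "brass falcon autumn lantern" is one unit: it corresponds to a single parenthesized sub-phrase.
The full structure is [[brass [falcon [autumn lantern]]] [marsh [island mason]]], in which [brass falcon autumn lantern] is a constituent.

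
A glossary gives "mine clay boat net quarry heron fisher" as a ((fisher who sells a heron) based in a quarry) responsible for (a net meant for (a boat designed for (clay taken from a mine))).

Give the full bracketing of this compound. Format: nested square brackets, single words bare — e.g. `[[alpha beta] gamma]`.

[[[[mine clay] boat] net] [quarry [heron fisher]]]

Whole compound: head "fisher" (specifically "quarry heron fisher"), modifier "mine clay boat net".
"mine clay boat net" → head "net", modifier "mine clay boat".
"mine clay boat" → head "boat", modifier "mine clay".
"mine clay" → head "clay", modifier "mine".
"quarry heron fisher" → head "fisher" (specifically "heron fisher"), modifier "quarry".
"heron fisher" → head "fisher", modifier "heron".
Assembled: [[[[mine clay] boat] net] [quarry [heron fisher]]].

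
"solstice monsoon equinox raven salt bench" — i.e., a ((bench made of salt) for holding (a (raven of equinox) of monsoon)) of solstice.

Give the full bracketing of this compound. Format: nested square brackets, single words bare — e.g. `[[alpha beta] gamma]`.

Overall it is a kind of bench (specifically "monsoon equinox raven salt bench"); the modifier is "solstice".
Inside "monsoon equinox raven salt bench": head "bench" (specifically "salt bench"), modifier "monsoon equinox raven".
Inside "monsoon equinox raven": head "raven" (specifically "equinox raven"), modifier "monsoon".
Inside "equinox raven": head "raven", modifier "equinox".
Inside "salt bench": head "bench", modifier "salt".
Assembled: [solstice [[monsoon [equinox raven]] [salt bench]]].

[solstice [[monsoon [equinox raven]] [salt bench]]]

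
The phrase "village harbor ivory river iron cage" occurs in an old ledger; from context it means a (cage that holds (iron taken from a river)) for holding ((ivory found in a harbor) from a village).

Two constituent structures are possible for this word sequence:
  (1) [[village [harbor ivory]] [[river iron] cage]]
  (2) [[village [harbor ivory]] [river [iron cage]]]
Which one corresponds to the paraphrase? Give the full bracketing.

The paraphrase's head is the "cage" part ("river iron cage"); its modifier is "village harbor ivory".
That top-level split, carried through the inner groups, gives [[village [harbor ivory]] [[river iron] cage]].

[[village [harbor ivory]] [[river iron] cage]]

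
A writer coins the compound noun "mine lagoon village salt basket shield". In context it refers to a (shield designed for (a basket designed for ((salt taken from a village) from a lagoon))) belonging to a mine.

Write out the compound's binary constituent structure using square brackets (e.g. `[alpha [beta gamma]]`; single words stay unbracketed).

At the top level: head "shield" (specifically "lagoon village salt basket shield"); modifier "mine".
Within "lagoon village salt basket shield", the head is "shield" and the modifier is "lagoon village salt basket".
Within "lagoon village salt basket", the head is "basket" and the modifier is "lagoon village salt".
Within "lagoon village salt", the head is "salt" (specifically "village salt") and the modifier is "lagoon".
Within "village salt", the head is "salt" and the modifier is "village".
Putting it together: [mine [[[lagoon [village salt]] basket] shield]].

[mine [[[lagoon [village salt]] basket] shield]]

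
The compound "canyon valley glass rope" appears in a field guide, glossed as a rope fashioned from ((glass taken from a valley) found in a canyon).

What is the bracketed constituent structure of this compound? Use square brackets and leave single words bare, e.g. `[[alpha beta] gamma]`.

At the top level: head "rope"; modifier "canyon valley glass".
Inside "canyon valley glass": head "glass" (specifically "valley glass"), modifier "canyon".
Inside "valley glass": head "glass", modifier "valley".
So the structure is [[canyon [valley glass]] rope].

[[canyon [valley glass]] rope]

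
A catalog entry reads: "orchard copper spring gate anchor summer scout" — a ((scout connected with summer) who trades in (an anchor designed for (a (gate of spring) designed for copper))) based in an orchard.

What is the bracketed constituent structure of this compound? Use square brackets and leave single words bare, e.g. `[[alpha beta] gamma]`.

The outermost head in the paraphrase is "scout" (specifically "copper spring gate anchor summer scout"), modified by "orchard".
"copper spring gate anchor summer scout" → head "scout" (specifically "summer scout"), modifier "copper spring gate anchor".
"copper spring gate anchor" → head "anchor", modifier "copper spring gate".
"copper spring gate" → head "gate" (specifically "spring gate"), modifier "copper".
"spring gate" → head "gate", modifier "spring".
"summer scout" → head "scout", modifier "summer".
Putting it together: [orchard [[[copper [spring gate]] anchor] [summer scout]]].

[orchard [[[copper [spring gate]] anchor] [summer scout]]]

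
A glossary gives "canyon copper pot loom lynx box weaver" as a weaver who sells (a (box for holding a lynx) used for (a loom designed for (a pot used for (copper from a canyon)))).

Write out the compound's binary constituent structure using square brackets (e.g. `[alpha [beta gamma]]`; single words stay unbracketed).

Overall it is a kind of weaver; the modifier is "canyon copper pot loom lynx box".
Inside "canyon copper pot loom lynx box": head "box" (specifically "lynx box"), modifier "canyon copper pot loom".
Inside "canyon copper pot loom": head "loom", modifier "canyon copper pot".
Inside "canyon copper pot": head "pot", modifier "canyon copper".
Inside "canyon copper": head "copper", modifier "canyon".
Inside "lynx box": head "box", modifier "lynx".
So the structure is [[[[[canyon copper] pot] loom] [lynx box]] weaver].

[[[[[canyon copper] pot] loom] [lynx box]] weaver]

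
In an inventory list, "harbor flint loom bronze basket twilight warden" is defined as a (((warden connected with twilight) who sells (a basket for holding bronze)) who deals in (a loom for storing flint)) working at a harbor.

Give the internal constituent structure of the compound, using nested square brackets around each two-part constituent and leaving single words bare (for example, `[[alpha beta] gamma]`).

[harbor [[flint loom] [[bronze basket] [twilight warden]]]]

The outermost head in the paraphrase is "warden" (specifically "flint loom bronze basket twilight warden"), modified by "harbor".
Within "flint loom bronze basket twilight warden", the head is "warden" (specifically "bronze basket twilight warden") and the modifier is "flint loom".
Within "flint loom", the head is "loom" and the modifier is "flint".
Within "bronze basket twilight warden", the head is "warden" (specifically "twilight warden") and the modifier is "bronze basket".
Within "bronze basket", the head is "basket" and the modifier is "bronze".
Within "twilight warden", the head is "warden" and the modifier is "twilight".
Putting it together: [harbor [[flint loom] [[bronze basket] [twilight warden]]]].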